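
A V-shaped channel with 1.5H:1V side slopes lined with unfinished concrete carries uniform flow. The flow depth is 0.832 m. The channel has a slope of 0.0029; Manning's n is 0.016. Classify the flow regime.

subcritical

For a triangular section with side slope z = 1.5: A = zy² = 1.5×0.832² = 1.038 m²; P = 2y√(1+z²) = 2×0.832×1.803 = 3 m.
Hydraulic radius R = A/P = 1.038/3 = 0.3461 m.
V = (1/n) R^(2/3) √S = (1/0.016) × 0.3461^(2/3) × √0.0029 = 1.659 m/s. Hydraulic depth D_h = A/T = 1.038/2.496 = 0.416 m.
Froude number Fr = V/√(g·D_h) = 1.659/√(9.81×0.416) = 0.821, which is less than 1, so the flow is subcritical.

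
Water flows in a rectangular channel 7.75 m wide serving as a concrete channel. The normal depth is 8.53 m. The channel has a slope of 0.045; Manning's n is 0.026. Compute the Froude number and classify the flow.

supercritical

Flow area A = b·y = 7.75 × 8.53 = 66.11 m². Wetted perimeter P = b + 2y = 7.75 + 2×8.53 = 24.81 m.
Hydraulic radius R = A/P = 66.11/24.81 = 2.665 m.
V = (1/n) R^(2/3) √S = (1/0.026) × 2.665^(2/3) × √0.045 = 15.68 m/s. Hydraulic depth D_h = A/T = 66.11/7.75 = 8.53 m.
Froude number Fr = V/√(g·D_h) = 15.68/√(9.81×8.53) = 1.71, which is greater than 1, so the flow is supercritical.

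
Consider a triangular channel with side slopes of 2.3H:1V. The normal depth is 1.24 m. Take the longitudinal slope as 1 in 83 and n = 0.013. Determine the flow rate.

For a triangular section with side slope z = 2.3: A = zy² = 2.3×1.24² = 3.536 m²; P = 2y√(1+z²) = 2×1.24×2.508 = 6.22 m.
Hydraulic radius R = A/P = 3.536/6.22 = 0.5686 m.
Manning's equation: Q = (1/n) A R^(2/3) S^(1/2) = (1/0.013) × 3.536 × 0.5686^(2/3) × 0.01205^(1/2) = 20.5 m³/s.

Q = 20.5 m³/s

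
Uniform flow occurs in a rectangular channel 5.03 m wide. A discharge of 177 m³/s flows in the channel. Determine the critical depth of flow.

y_c = 5.02 m

For a rectangular channel, critical depth y_c = (q²/g)^(1/3) where q = Q/b = 177/5.03 = 35.19 m²/s.
So y_c = (35.19²/9.81)^(1/3) = 5.02 m.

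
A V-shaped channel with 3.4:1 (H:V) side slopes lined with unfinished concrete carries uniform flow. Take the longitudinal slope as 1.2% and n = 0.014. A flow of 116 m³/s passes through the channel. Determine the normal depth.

y_n = 2.09 m

Manning's equation rearranged: A R^(2/3) = nQ / (1·√S) = 0.014 × 116 / (√0.012) = 14.83.
Try y = 1.55 m: A R^(2/3) = 6.704 — short.
Try y = 2.29 m: A R^(2/3) = 18.98 — over.
Try y = 2.09 m: A R^(2/3) = 14.88 — matches.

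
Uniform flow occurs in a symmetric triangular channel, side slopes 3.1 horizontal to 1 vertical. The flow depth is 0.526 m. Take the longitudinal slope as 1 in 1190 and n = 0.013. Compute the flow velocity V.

For a triangular section with side slope z = 3.1: A = zy² = 3.1×0.526² = 0.8577 m²; P = 2y√(1+z²) = 2×0.526×3.257 = 3.427 m.
Hydraulic radius R = A/P = 0.8577/3.427 = 0.2503 m.
From Manning's equation, V = (1/n) R^(2/3) S^(1/2) = (1/0.013) × 0.2503^(2/3) × 0.0008403^(1/2) = 0.886 m/s.

V = 0.886 m/s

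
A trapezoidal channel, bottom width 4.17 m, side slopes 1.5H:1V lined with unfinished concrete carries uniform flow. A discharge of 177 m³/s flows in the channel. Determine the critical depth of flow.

y_c = 3.74 m

At critical depth, Q² T / (g A³) = 1, i.e. A³/T = Q²/g = 177²/9.81 = 3194.
At y = 2.57 m: A³/T = 738.4 — short.
At y = 3.74 m: A³/T = 3180 — ≈ 3194.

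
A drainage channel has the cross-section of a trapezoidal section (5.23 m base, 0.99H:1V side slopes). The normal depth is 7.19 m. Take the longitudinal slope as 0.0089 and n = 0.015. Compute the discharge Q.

With bottom width b = 5.23 m and side slope z = 0.99: A = (b + zy)y = (5.23 + 0.99×7.19)×7.19 = 88.78 m²; P = b + 2y√(1+z²) = 5.23 + 2×7.19×1.407 = 25.46 m.
Hydraulic radius R = A/P = 88.78/25.46 = 3.486 m.
Manning's equation: Q = (1/n) A R^(2/3) S^(1/2) = (1/0.015) × 88.78 × 3.486^(2/3) × 0.0089^(1/2) = 1280 m³/s.

Q = 1280 m³/s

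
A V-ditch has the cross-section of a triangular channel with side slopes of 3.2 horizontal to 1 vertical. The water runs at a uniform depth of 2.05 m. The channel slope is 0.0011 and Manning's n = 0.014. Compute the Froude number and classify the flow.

For a triangular section with side slope z = 3.2: A = zy² = 3.2×2.05² = 13.45 m²; P = 2y√(1+z²) = 2×2.05×3.353 = 13.75 m.
Hydraulic radius R = A/P = 13.45/13.75 = 0.9783 m.
V = (1/n) R^(2/3) √S = (1/0.014) × 0.9783^(2/3) × √0.0011 = 2.335 m/s. Hydraulic depth D_h = A/T = 13.45/13.12 = 1.025 m.
Froude number Fr = V/√(g·D_h) = 2.335/√(9.81×1.025) = 0.736, which is less than 1, so the flow is subcritical.

subcritical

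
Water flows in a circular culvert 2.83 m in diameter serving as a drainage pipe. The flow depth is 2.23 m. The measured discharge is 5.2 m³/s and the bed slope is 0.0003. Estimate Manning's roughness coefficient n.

For a circular section of diameter D = 2.83 m at depth y = 2.23 m, the central angle is θ = 2 arccos(1 − 2y/D) = 4.369 rad. Then A = (D²/8)(θ − sin θ) = 5.317 m² and P = Dθ/2 = 6.182 m.
Hydraulic radius R = A/P = 5.317/6.182 = 0.86 m.
Rearranging Manning's equation: n = (1/Q) A R^(2/3) S^(1/2) = (1/5.2) × 5.317 × 0.86^(2/3) × √0.0003 = 0.016.

n = 0.016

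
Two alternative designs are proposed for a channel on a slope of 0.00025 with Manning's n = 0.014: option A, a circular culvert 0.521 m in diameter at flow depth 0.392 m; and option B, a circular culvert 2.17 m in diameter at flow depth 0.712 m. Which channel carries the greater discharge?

channel B

Channel A: For a circular section of diameter D = 0.521 m at depth y = 0.392 m, the central angle is θ = 2 arccos(1 − 2y/D) = 4.2 rad. Then A = (D²/8)(θ − sin θ) = 0.1721 m² and P = Dθ/2 = 1.094 m. Hydraulic radius R = A/P = 0.1721/1.094 = 0.1573 m. Q_A = (1/0.014)·0.1721·0.1573^(2/3)·√0.00025 = 0.05662 m³/s.
Channel B: For a circular section of diameter D = 2.17 m at depth y = 0.712 m, the central angle is θ = 2 arccos(1 − 2y/D) = 2.44 rad. Then A = (D²/8)(θ − sin θ) = 1.056 m² and P = Dθ/2 = 2.647 m. Hydraulic radius R = A/P = 1.056/2.647 = 0.3989 m. Q_B = (1/0.014)·1.056·0.3989^(2/3)·√0.00025 = 0.6463 m³/s.
Q_A = 0.05662 m³/s vs Q_B = 0.6463 m³/s, so channel B carries more.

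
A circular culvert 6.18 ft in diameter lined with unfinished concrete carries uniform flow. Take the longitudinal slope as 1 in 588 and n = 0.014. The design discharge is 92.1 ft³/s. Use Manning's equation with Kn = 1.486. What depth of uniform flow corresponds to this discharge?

y_n = 3.18 ft

Manning's equation rearranged: A R^(2/3) = nQ / (1.486·√S) = 0.014 × 92.1 / (1.486 × √0.001701) = 21.04.
At y = 2.39 ft: A R^(2/3) = 12.7 — too small.
At y = 3.83 ft: A R^(2/3) = 28.28 — too large.
At y = 3.18 ft: A R^(2/3) = 21.04 — ≈ 21.04.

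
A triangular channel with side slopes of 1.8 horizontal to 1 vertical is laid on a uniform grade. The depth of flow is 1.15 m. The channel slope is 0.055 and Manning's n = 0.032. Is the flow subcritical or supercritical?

For a triangular section with side slope z = 1.8: A = zy² = 1.8×1.15² = 2.38 m²; P = 2y√(1+z²) = 2×1.15×2.059 = 4.736 m.
Hydraulic radius R = A/P = 2.38/4.736 = 0.5026 m.
V = (1/n) R^(2/3) √S = (1/0.032) × 0.5026^(2/3) × √0.055 = 4.633 m/s. Hydraulic depth D_h = A/T = 2.38/4.14 = 0.575 m.
Froude number Fr = V/√(g·D_h) = 4.633/√(9.81×0.575) = 1.95, which is greater than 1, so the flow is supercritical.

supercritical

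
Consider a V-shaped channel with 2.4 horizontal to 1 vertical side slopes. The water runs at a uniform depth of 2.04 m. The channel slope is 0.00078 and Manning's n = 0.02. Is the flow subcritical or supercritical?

subcritical

For a triangular section with side slope z = 2.4: A = zy² = 2.4×2.04² = 9.988 m²; P = 2y√(1+z²) = 2×2.04×2.6 = 10.61 m.
Hydraulic radius R = A/P = 9.988/10.61 = 0.9415 m.
V = (1/n) R^(2/3) √S = (1/0.02) × 0.9415^(2/3) × √0.00078 = 1.341 m/s. Hydraulic depth D_h = A/T = 9.988/9.792 = 1.02 m.
Froude number Fr = V/√(g·D_h) = 1.341/√(9.81×1.02) = 0.424, which is less than 1, so the flow is subcritical.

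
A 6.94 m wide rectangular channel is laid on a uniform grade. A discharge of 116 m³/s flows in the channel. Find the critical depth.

y_c = 3.05 m

For a rectangular channel, critical depth y_c = (q²/g)^(1/3) where q = Q/b = 116/6.94 = 16.71 m²/s.
So y_c = (16.71²/9.81)^(1/3) = 3.05 m.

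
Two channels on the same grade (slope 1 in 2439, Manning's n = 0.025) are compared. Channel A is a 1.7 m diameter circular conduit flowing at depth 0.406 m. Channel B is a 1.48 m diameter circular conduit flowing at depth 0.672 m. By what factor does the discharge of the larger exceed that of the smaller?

Channel A: For a circular section of diameter D = 1.7 m at depth y = 0.406 m, the central angle is θ = 2 arccos(1 − 2y/D) = 2.042 rad. Then A = (D²/8)(θ − sin θ) = 0.416 m² and P = Dθ/2 = 1.736 m. Hydraulic radius R = A/P = 0.416/1.736 = 0.2396 m. Q_A = (1/0.025)·0.416·0.2396^(2/3)·√0.00041 = 0.13 m³/s.
Channel B: For a circular section of diameter D = 1.48 m at depth y = 0.672 m, the central angle is θ = 2 arccos(1 − 2y/D) = 2.958 rad. Then A = (D²/8)(θ − sin θ) = 0.7597 m² and P = Dθ/2 = 2.189 m. Hydraulic radius R = A/P = 0.7597/2.189 = 0.3471 m. Q_B = (1/0.025)·0.7597·0.3471^(2/3)·√0.00041 = 0.3039 m³/s.
The larger discharge is 0.3039 m³/s and the smaller is 0.13 m³/s; the ratio is 2.34.

2.34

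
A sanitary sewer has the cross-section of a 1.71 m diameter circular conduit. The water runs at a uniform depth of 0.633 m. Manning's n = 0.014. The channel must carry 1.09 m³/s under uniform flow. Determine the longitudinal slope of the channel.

For a circular section of diameter D = 1.71 m at depth y = 0.633 m, the central angle is θ = 2 arccos(1 − 2y/D) = 2.616 rad. Then A = (D²/8)(θ − sin θ) = 0.773 m² and P = Dθ/2 = 2.237 m.
Hydraulic radius R = A/P = 0.773/2.237 = 0.3456 m.
From Manning's equation, S = [nQ / (1 A R^(2/3))]² = [0.014 × 1.09 / (1 × 0.773 × 0.3456^(2/3))]² = 0.00161.

S = 0.00161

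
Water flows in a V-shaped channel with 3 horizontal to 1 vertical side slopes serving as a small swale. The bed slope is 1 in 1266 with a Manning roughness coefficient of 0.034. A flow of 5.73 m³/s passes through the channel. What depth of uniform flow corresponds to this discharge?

y_n = 1.65 m

Manning's equation rearranged: A R^(2/3) = nQ / (1·√S) = 0.034 × 5.73 / (√0.0007899) = 6.932.
Try y = 2.04 m: A R^(2/3) = 12.21 — over.
Try y = 1.65 m: A R^(2/3) = 6.936 — matches.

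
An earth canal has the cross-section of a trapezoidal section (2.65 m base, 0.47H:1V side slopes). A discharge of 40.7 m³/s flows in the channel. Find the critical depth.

y_c = 2.47 m

At critical depth, Q² T / (g A³) = 1, i.e. A³/T = Q²/g = 40.7²/9.81 = 168.9.
Try y = 2.02 m: A³/T = 84.5 — short.
Try y = 2.47 m: A³/T = 167.7 — matches.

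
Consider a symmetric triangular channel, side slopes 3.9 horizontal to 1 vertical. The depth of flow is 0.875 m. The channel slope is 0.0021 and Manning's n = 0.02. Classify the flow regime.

subcritical

For a triangular section with side slope z = 3.9: A = zy² = 3.9×0.875² = 2.986 m²; P = 2y√(1+z²) = 2×0.875×4.026 = 7.046 m.
Hydraulic radius R = A/P = 2.986/7.046 = 0.4238 m.
V = (1/n) R^(2/3) √S = (1/0.02) × 0.4238^(2/3) × √0.0021 = 1.293 m/s. Hydraulic depth D_h = A/T = 2.986/6.825 = 0.4375 m.
Froude number Fr = V/√(g·D_h) = 1.293/√(9.81×0.4375) = 0.624, which is less than 1, so the flow is subcritical.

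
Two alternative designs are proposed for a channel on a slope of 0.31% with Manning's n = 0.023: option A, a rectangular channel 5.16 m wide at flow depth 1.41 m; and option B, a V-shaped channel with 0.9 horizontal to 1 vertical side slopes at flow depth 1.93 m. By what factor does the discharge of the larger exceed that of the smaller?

2.73

Channel A: Flow area A = b·y = 5.16 × 1.41 = 7.276 m². Wetted perimeter P = b + 2y = 5.16 + 2×1.41 = 7.98 m. Hydraulic radius R = A/P = 7.276/7.98 = 0.9117 m. Q_A = (1/0.023)·7.276·0.9117^(2/3)·√0.0031 = 16.56 m³/s.
Channel B: For a triangular section with side slope z = 0.9: A = zy² = 0.9×1.93² = 3.352 m²; P = 2y√(1+z²) = 2×1.93×1.345 = 5.193 m. Hydraulic radius R = A/P = 3.352/5.193 = 0.6456 m. Q_B = (1/0.023)·3.352·0.6456^(2/3)·√0.0031 = 6.062 m³/s.
The larger discharge is 16.56 m³/s and the smaller is 6.062 m³/s; the ratio is 2.73.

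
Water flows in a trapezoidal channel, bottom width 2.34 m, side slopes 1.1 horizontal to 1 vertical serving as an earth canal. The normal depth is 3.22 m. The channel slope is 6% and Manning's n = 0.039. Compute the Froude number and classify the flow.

supercritical

With bottom width b = 2.34 m and side slope z = 1.1: A = (b + zy)y = (2.34 + 1.1×3.22)×3.22 = 18.94 m²; P = b + 2y√(1+z²) = 2.34 + 2×3.22×1.487 = 11.91 m.
Hydraulic radius R = A/P = 18.94/11.91 = 1.59 m.
V = (1/n) R^(2/3) √S = (1/0.039) × 1.59^(2/3) × √0.06 = 8.555 m/s. Hydraulic depth D_h = A/T = 18.94/9.424 = 2.01 m.
Froude number Fr = V/√(g·D_h) = 8.555/√(9.81×2.01) = 1.93, which is greater than 1, so the flow is supercritical.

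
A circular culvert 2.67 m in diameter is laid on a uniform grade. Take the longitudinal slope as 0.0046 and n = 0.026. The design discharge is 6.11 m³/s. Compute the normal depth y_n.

Manning's equation rearranged: A R^(2/3) = nQ / (1·√S) = 0.026 × 6.11 / (√0.0046) = 2.342.
Try y = 1.26 m: A R^(2/3) = 1.936 — short.
Try y = 1.68 m: A R^(2/3) = 3.086 — over.
Try y = 1.41 m: A R^(2/3) = 2.343 — ≈ 2.342.

y_n = 1.41 m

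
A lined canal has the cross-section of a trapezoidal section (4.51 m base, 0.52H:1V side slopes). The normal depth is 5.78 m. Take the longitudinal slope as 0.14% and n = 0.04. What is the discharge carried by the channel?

Q = 74.4 m³/s

With bottom width b = 4.51 m and side slope z = 0.52: A = (b + zy)y = (4.51 + 0.52×5.78)×5.78 = 43.44 m²; P = b + 2y√(1+z²) = 4.51 + 2×5.78×1.127 = 17.54 m.
Hydraulic radius R = A/P = 43.44/17.54 = 2.477 m.
Manning's equation: Q = (1/n) A R^(2/3) S^(1/2) = (1/0.04) × 43.44 × 2.477^(2/3) × 0.0014^(1/2) = 74.4 m³/s.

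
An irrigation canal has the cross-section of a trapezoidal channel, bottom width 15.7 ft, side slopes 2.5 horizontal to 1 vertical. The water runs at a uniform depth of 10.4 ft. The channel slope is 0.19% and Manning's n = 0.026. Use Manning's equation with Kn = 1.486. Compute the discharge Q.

Q = 3590 ft³/s

With bottom width b = 15.7 ft and side slope z = 2.5: A = (b + zy)y = (15.7 + 2.5×10.4)×10.4 = 433.7 ft²; P = b + 2y√(1+z²) = 15.7 + 2×10.4×2.693 = 71.71 ft.
Hydraulic radius R = A/P = 433.7/71.71 = 6.048 ft.
Manning's equation: Q = (1.486/n) A R^(2/3) S^(1/2) = (1.486/0.026) × 433.7 × 6.048^(2/3) × 0.0019^(1/2) = 3590 ft³/s.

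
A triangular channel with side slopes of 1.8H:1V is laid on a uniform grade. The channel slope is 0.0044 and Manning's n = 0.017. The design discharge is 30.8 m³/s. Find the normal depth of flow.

Manning's equation rearranged: A R^(2/3) = nQ / (1·√S) = 0.017 × 30.8 / (√0.0044) = 7.894.
Trying y = 1.83 m: A R^(2/3) = 5.194 — low.
Trying y = 2.14 m: A R^(2/3) = 7.884 — matches.

y_n = 2.14 m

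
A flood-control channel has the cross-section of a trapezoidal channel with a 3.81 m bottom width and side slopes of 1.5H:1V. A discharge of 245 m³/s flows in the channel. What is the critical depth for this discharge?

At critical depth, Q² T / (g A³) = 1, i.e. A³/T = Q²/g = 245²/9.81 = 6119.
Trying y = 3.52 m: A³/T = 2280 — low.
Trying y = 4.49 m: A³/T = 6142 — matches.

y_c = 4.49 m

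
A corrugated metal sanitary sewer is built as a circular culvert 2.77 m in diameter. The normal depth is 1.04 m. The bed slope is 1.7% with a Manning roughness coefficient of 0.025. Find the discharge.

Q = 7.38 m³/s

For a circular section of diameter D = 2.77 m at depth y = 1.04 m, the central angle is θ = 2 arccos(1 − 2y/D) = 2.638 rad. Then A = (D²/8)(θ − sin θ) = 2.067 m² and P = Dθ/2 = 3.654 m.
Hydraulic radius R = A/P = 2.067/3.654 = 0.5658 m.
Manning's equation: Q = (1/n) A R^(2/3) S^(1/2) = (1/0.025) × 2.067 × 0.5658^(2/3) × 0.017^(1/2) = 7.38 m³/s.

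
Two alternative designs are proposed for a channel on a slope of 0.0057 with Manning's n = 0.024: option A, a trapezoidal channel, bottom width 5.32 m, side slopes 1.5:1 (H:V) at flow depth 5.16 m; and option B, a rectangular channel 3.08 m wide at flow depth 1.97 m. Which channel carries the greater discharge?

Channel A: With bottom width b = 5.32 m and side slope z = 1.5: A = (b + zy)y = (5.32 + 1.5×5.16)×5.16 = 67.39 m²; P = b + 2y√(1+z²) = 5.32 + 2×5.16×1.803 = 23.92 m. Hydraulic radius R = A/P = 67.39/23.92 = 2.817 m. Q_A = (1/0.024)·67.39·2.817^(2/3)·√0.0057 = 422.8 m³/s.
Channel B: Flow area A = b·y = 3.08 × 1.97 = 6.068 m². Wetted perimeter P = b + 2y = 3.08 + 2×1.97 = 7.02 m. Hydraulic radius R = A/P = 6.068/7.02 = 0.8643 m. Q_B = (1/0.024)·6.068·0.8643^(2/3)·√0.0057 = 17.32 m³/s.
Q_A = 422.8 m³/s vs Q_B = 17.32 m³/s, so channel A carries more.

channel A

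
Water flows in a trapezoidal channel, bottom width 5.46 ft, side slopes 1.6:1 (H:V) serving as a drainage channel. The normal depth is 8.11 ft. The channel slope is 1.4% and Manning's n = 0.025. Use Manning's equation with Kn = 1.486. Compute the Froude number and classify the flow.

supercritical

With bottom width b = 5.46 ft and side slope z = 1.6: A = (b + zy)y = (5.46 + 1.6×8.11)×8.11 = 149.5 ft²; P = b + 2y√(1+z²) = 5.46 + 2×8.11×1.887 = 36.06 ft.
Hydraulic radius R = A/P = 149.5/36.06 = 4.146 ft.
V = (1.486/n) R^(2/3) √S = (1.486/0.025) × 4.146^(2/3) × √0.014 = 18.15 ft/s. Hydraulic depth D_h = A/T = 149.5/31.41 = 4.76 ft.
Froude number Fr = V/√(g·D_h) = 18.15/√(32.2×4.76) = 1.47, which is greater than 1, so the flow is supercritical.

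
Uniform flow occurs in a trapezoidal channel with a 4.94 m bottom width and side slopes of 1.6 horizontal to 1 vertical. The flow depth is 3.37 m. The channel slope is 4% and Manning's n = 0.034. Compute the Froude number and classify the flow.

supercritical

With bottom width b = 4.94 m and side slope z = 1.6: A = (b + zy)y = (4.94 + 1.6×3.37)×3.37 = 34.82 m²; P = b + 2y√(1+z²) = 4.94 + 2×3.37×1.887 = 17.66 m.
Hydraulic radius R = A/P = 34.82/17.66 = 1.972 m.
V = (1/n) R^(2/3) √S = (1/0.034) × 1.972^(2/3) × √0.04 = 9.25 m/s. Hydraulic depth D_h = A/T = 34.82/15.72 = 2.214 m.
Froude number Fr = V/√(g·D_h) = 9.25/√(9.81×2.214) = 1.98, which is greater than 1, so the flow is supercritical.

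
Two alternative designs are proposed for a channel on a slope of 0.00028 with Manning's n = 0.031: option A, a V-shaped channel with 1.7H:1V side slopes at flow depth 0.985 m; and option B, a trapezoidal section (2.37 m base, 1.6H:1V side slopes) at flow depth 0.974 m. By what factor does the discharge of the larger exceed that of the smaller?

Channel A: For a triangular section with side slope z = 1.7: A = zy² = 1.7×0.985² = 1.649 m²; P = 2y√(1+z²) = 2×0.985×1.972 = 3.885 m. Hydraulic radius R = A/P = 1.649/3.885 = 0.4245 m. Q_A = (1/0.031)·1.649·0.4245^(2/3)·√0.00028 = 0.5029 m³/s.
Channel B: With bottom width b = 2.37 m and side slope z = 1.6: A = (b + zy)y = (2.37 + 1.6×0.974)×0.974 = 3.826 m²; P = b + 2y√(1+z²) = 2.37 + 2×0.974×1.887 = 6.045 m. Hydraulic radius R = A/P = 3.826/6.045 = 0.6329 m. Q_B = (1/0.031)·3.826·0.6329^(2/3)·√0.00028 = 1.522 m³/s.
The larger discharge is 1.522 m³/s and the smaller is 0.5029 m³/s; the ratio is 3.03.

3.03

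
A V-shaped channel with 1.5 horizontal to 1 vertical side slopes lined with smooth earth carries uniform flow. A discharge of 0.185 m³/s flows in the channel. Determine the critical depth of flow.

At critical depth, Q² T / (g A³) = 1, i.e. A³/T = Q²/g = 0.185²/9.81 = 0.003489.
At y = 0.237 m: A³/T = 0.0008412 — short.
At y = 0.37 m: A³/T = 0.007801 — over.
At y = 0.315 m: A³/T = 0.003489 — ≈ 0.003489.

y_c = 0.315 m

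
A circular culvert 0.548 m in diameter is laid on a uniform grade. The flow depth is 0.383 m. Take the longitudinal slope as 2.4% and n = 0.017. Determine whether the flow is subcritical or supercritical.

supercritical

For a circular section of diameter D = 0.548 m at depth y = 0.383 m, the central angle is θ = 2 arccos(1 − 2y/D) = 3.96 rad. Then A = (D²/8)(θ − sin θ) = 0.176 m² and P = Dθ/2 = 1.085 m.
Hydraulic radius R = A/P = 0.176/1.085 = 0.1623 m.
V = (1/n) R^(2/3) √S = (1/0.017) × 0.1623^(2/3) × √0.024 = 2.711 m/s. Hydraulic depth D_h = A/T = 0.176/0.5028 = 0.3502 m.
Froude number Fr = V/√(g·D_h) = 2.711/√(9.81×0.3502) = 1.46, which is greater than 1, so the flow is supercritical.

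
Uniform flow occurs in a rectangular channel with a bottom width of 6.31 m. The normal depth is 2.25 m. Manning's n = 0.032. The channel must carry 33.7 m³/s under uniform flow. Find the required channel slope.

S = 0.00401

Flow area A = b·y = 6.31 × 2.25 = 14.2 m². Wetted perimeter P = b + 2y = 6.31 + 2×2.25 = 10.81 m.
Hydraulic radius R = A/P = 14.2/10.81 = 1.313 m.
From Manning's equation, S = [nQ / (1 A R^(2/3))]² = [0.032 × 33.7 / (1 × 14.2 × 1.313^(2/3))]² = 0.00401.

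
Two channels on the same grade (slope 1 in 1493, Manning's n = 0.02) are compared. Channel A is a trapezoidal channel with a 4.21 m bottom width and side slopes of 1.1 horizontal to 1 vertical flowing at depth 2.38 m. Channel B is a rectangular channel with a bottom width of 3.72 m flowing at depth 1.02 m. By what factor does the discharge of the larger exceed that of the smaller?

7.21

Channel A: With bottom width b = 4.21 m and side slope z = 1.1: A = (b + zy)y = (4.21 + 1.1×2.38)×2.38 = 16.25 m²; P = b + 2y√(1+z²) = 4.21 + 2×2.38×1.487 = 11.29 m. Hydraulic radius R = A/P = 16.25/11.29 = 1.44 m. Q_A = (1/0.02)·16.25·1.44^(2/3)·√0.0006698 = 26.81 m³/s.
Channel B: Flow area A = b·y = 3.72 × 1.02 = 3.794 m². Wetted perimeter P = b + 2y = 3.72 + 2×1.02 = 5.76 m. Hydraulic radius R = A/P = 3.794/5.76 = 0.6588 m. Q_B = (1/0.02)·3.794·0.6588^(2/3)·√0.0006698 = 3.717 m³/s.
The larger discharge is 26.81 m³/s and the smaller is 3.717 m³/s; the ratio is 7.21.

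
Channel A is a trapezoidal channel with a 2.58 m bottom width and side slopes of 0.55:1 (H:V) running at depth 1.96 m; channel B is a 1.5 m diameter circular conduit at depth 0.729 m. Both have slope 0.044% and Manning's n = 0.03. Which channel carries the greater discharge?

Channel A: With bottom width b = 2.58 m and side slope z = 0.55: A = (b + zy)y = (2.58 + 0.55×1.96)×1.96 = 7.17 m²; P = b + 2y√(1+z²) = 2.58 + 2×1.96×1.141 = 7.054 m. Hydraulic radius R = A/P = 7.17/7.054 = 1.016 m. Q_A = (1/0.03)·7.17·1.016^(2/3)·√0.00044 = 5.068 m³/s.
Channel B: For a circular section of diameter D = 1.5 m at depth y = 0.729 m, the central angle is θ = 2 arccos(1 − 2y/D) = 3.086 rad. Then A = (D²/8)(θ − sin θ) = 0.8521 m² and P = Dθ/2 = 2.314 m. Hydraulic radius R = A/P = 0.8521/2.314 = 0.3682 m. Q_B = (1/0.03)·0.8521·0.3682^(2/3)·√0.00044 = 0.3061 m³/s.
Q_A = 5.068 m³/s vs Q_B = 0.3061 m³/s, so channel A carries more.

channel A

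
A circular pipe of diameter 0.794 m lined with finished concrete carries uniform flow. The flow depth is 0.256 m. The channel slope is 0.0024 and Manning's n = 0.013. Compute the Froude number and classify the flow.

For a circular section of diameter D = 0.794 m at depth y = 0.256 m, the central angle is θ = 2 arccos(1 − 2y/D) = 2.415 rad. Then A = (D²/8)(θ − sin θ) = 0.138 m² and P = Dθ/2 = 0.9589 m.
Hydraulic radius R = A/P = 0.138/0.9589 = 0.1439 m.
V = (1/n) R^(2/3) √S = (1/0.013) × 0.1439^(2/3) × √0.0024 = 1.035 m/s. Hydraulic depth D_h = A/T = 0.138/0.7422 = 0.1859 m.
Froude number Fr = V/√(g·D_h) = 1.035/√(9.81×0.1859) = 0.766, which is less than 1, so the flow is subcritical.

subcritical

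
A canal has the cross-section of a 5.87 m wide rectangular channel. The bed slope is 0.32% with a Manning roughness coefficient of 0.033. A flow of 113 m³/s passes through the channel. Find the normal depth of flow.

Manning's equation rearranged: A R^(2/3) = nQ / (1·√S) = 0.033 × 113 / (√0.0032) = 65.92.
Trying y = 8.41 m: A R^(2/3) = 82.89 — too large.
Trying y = 5.95 m: A R^(2/3) = 54.8 — too small.
Trying y = 6.93 m: A R^(2/3) = 65.9 — ≈ 65.92.

y_n = 6.93 m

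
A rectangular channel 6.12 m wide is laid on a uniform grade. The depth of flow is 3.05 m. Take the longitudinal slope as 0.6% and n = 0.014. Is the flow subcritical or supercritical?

Flow area A = b·y = 6.12 × 3.05 = 18.67 m². Wetted perimeter P = b + 2y = 6.12 + 2×3.05 = 12.22 m.
Hydraulic radius R = A/P = 18.67/12.22 = 1.527 m.
V = (1/n) R^(2/3) √S = (1/0.014) × 1.527^(2/3) × √0.006 = 7.338 m/s. Hydraulic depth D_h = A/T = 18.67/6.12 = 3.05 m.
Froude number Fr = V/√(g·D_h) = 7.338/√(9.81×3.05) = 1.34, which is greater than 1, so the flow is supercritical.

supercritical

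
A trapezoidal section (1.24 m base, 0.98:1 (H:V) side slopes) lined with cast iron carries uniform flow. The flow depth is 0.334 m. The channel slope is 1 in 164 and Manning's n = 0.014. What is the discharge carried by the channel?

With bottom width b = 1.24 m and side slope z = 0.98: A = (b + zy)y = (1.24 + 0.98×0.334)×0.334 = 0.5235 m²; P = b + 2y√(1+z²) = 1.24 + 2×0.334×1.4 = 2.175 m.
Hydraulic radius R = A/P = 0.5235/2.175 = 0.2407 m.
Manning's equation: Q = (1/n) A R^(2/3) S^(1/2) = (1/0.014) × 0.5235 × 0.2407^(2/3) × 0.006098^(1/2) = 1.13 m³/s.

Q = 1.13 m³/s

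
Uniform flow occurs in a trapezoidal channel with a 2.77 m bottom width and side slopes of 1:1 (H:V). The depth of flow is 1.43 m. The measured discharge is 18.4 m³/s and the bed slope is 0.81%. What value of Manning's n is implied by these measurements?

With bottom width b = 2.77 m and side slope z = 1: A = (b + zy)y = (2.77 + 1×1.43)×1.43 = 6.006 m²; P = b + 2y√(1+z²) = 2.77 + 2×1.43×1.414 = 6.815 m.
Hydraulic radius R = A/P = 6.006/6.815 = 0.8813 m.
Rearranging Manning's equation: n = (1/Q) A R^(2/3) S^(1/2) = (1/18.4) × 6.006 × 0.8813^(2/3) × √0.0081 = 0.027.

n = 0.027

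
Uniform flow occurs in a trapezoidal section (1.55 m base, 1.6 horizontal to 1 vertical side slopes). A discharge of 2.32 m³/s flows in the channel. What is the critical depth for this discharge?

At critical depth, Q² T / (g A³) = 1, i.e. A³/T = Q²/g = 2.32²/9.81 = 0.5487.
At y = 0.41 m: A³/T = 0.2585 — short.
At y = 0.558 m: A³/T = 0.7593 — over.
At y = 0.509 m: A³/T = 0.5483 — ≈ 0.5487.

y_c = 0.509 m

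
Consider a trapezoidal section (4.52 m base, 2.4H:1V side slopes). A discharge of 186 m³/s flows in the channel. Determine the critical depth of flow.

At critical depth, Q² T / (g A³) = 1, i.e. A³/T = Q²/g = 186²/9.81 = 3527.
Trying y = 2.5 m: A³/T = 1101 — too small.
Trying y = 4.05 m: A³/T = 8006 — too large.
Trying y = 3.33 m: A³/T = 3528 — close enough.

y_c = 3.33 m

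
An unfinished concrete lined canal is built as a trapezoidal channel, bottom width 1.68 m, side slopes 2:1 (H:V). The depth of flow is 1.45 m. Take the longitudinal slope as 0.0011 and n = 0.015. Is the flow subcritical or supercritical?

subcritical

With bottom width b = 1.68 m and side slope z = 2: A = (b + zy)y = (1.68 + 2×1.45)×1.45 = 6.641 m²; P = b + 2y√(1+z²) = 1.68 + 2×1.45×2.236 = 8.165 m.
Hydraulic radius R = A/P = 6.641/8.165 = 0.8134 m.
V = (1/n) R^(2/3) √S = (1/0.015) × 0.8134^(2/3) × √0.0011 = 1.927 m/s. Hydraulic depth D_h = A/T = 6.641/7.48 = 0.8878 m.
Froude number Fr = V/√(g·D_h) = 1.927/√(9.81×0.8878) = 0.653, which is less than 1, so the flow is subcritical.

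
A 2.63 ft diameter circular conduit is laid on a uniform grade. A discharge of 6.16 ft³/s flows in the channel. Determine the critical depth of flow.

At critical depth, Q² T / (g A³) = 1, i.e. A³/T = Q²/g = 6.16²/32.2 = 1.178.
At y = 0.639 ft: A³/T = 0.4706 — too small.
At y = 0.953 ft: A³/T = 2.217 — too large.
At y = 0.809 ft: A³/T = 1.177 — close enough.

y_c = 0.809 ft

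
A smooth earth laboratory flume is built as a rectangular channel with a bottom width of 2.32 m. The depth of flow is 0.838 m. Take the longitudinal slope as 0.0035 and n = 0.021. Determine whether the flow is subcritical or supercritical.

subcritical

Flow area A = b·y = 2.32 × 0.838 = 1.944 m². Wetted perimeter P = b + 2y = 2.32 + 2×0.838 = 3.996 m.
Hydraulic radius R = A/P = 1.944/3.996 = 0.4865 m.
V = (1/n) R^(2/3) √S = (1/0.021) × 0.4865^(2/3) × √0.0035 = 1.743 m/s. Hydraulic depth D_h = A/T = 1.944/2.32 = 0.838 m.
Froude number Fr = V/√(g·D_h) = 1.743/√(9.81×0.838) = 0.608, which is less than 1, so the flow is subcritical.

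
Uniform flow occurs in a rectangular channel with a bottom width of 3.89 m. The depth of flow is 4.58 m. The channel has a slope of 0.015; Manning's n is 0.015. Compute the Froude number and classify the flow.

supercritical

Flow area A = b·y = 3.89 × 4.58 = 17.82 m². Wetted perimeter P = b + 2y = 3.89 + 2×4.58 = 13.05 m.
Hydraulic radius R = A/P = 17.82/13.05 = 1.365 m.
V = (1/n) R^(2/3) √S = (1/0.015) × 1.365^(2/3) × √0.015 = 10.05 m/s. Hydraulic depth D_h = A/T = 17.82/3.89 = 4.58 m.
Froude number Fr = V/√(g·D_h) = 10.05/√(9.81×4.58) = 1.5, which is greater than 1, so the flow is supercritical.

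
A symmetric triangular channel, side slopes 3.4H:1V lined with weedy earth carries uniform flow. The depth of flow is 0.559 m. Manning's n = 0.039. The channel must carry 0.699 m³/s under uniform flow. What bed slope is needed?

For a triangular section with side slope z = 3.4: A = zy² = 3.4×0.559² = 1.062 m²; P = 2y√(1+z²) = 2×0.559×3.544 = 3.962 m.
Hydraulic radius R = A/P = 1.062/3.962 = 0.2681 m.
From Manning's equation, S = [nQ / (1 A R^(2/3))]² = [0.039 × 0.699 / (1 × 1.062 × 0.2681^(2/3))]² = 0.00381.

S = 0.00381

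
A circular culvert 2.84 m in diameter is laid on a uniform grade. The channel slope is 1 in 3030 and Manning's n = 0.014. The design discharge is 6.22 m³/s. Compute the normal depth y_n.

Manning's equation rearranged: A R^(2/3) = nQ / (1·√S) = 0.014 × 6.22 / (√0.00033) = 4.793.
Trying y = 1.88 m: A R^(2/3) = 3.913 — short.
Trying y = 2.41 m: A R^(2/3) = 5.189 — over.
Trying y = 2.21 m: A R^(2/3) = 4.79 — close enough.

y_n = 2.21 m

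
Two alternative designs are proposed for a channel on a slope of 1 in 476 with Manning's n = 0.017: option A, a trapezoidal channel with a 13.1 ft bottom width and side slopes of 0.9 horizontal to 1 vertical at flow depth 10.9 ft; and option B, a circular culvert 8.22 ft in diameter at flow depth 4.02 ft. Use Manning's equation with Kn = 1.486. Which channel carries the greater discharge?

channel A

Channel A: With bottom width b = 13.1 ft and side slope z = 0.9: A = (b + zy)y = (13.1 + 0.9×10.9)×10.9 = 249.7 ft²; P = b + 2y√(1+z²) = 13.1 + 2×10.9×1.345 = 42.43 ft. Hydraulic radius R = A/P = 249.7/42.43 = 5.886 ft. Q_A = (1.486/0.017)·249.7·5.886^(2/3)·√0.002101 = 3261 ft³/s.
Channel B: For a circular section of diameter D = 8.22 ft at depth y = 4.02 ft, the central angle is θ = 2 arccos(1 − 2y/D) = 3.098 rad. Then A = (D²/8)(θ − sin θ) = 25.79 ft² and P = Dθ/2 = 12.73 ft. Hydraulic radius R = A/P = 25.79/12.73 = 2.026 ft. Q_B = (1.486/0.017)·25.79·2.026^(2/3)·√0.002101 = 165.5 ft³/s.
Q_A = 3261 ft³/s vs Q_B = 165.5 ft³/s, so channel A carries more.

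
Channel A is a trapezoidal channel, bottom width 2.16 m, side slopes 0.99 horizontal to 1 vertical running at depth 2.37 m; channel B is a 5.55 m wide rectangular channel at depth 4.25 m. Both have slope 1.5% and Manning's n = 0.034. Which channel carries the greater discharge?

Channel A: With bottom width b = 2.16 m and side slope z = 0.99: A = (b + zy)y = (2.16 + 0.99×2.37)×2.37 = 10.68 m²; P = b + 2y√(1+z²) = 2.16 + 2×2.37×1.407 = 8.83 m. Hydraulic radius R = A/P = 10.68/8.83 = 1.21 m. Q_A = (1/0.034)·10.68·1.21^(2/3)·√0.015 = 43.67 m³/s.
Channel B: Flow area A = b·y = 5.55 × 4.25 = 23.59 m². Wetted perimeter P = b + 2y = 5.55 + 2×4.25 = 14.05 m. Hydraulic radius R = A/P = 23.59/14.05 = 1.679 m. Q_B = (1/0.034)·23.59·1.679^(2/3)·√0.015 = 120 m³/s.
Q_A = 43.67 m³/s vs Q_B = 120 m³/s, so channel B carries more.

channel B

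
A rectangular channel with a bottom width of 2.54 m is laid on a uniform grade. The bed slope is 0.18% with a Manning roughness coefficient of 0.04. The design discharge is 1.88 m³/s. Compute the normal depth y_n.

Manning's equation rearranged: A R^(2/3) = nQ / (1·√S) = 0.04 × 1.88 / (√0.0018) = 1.772.
Try y = 0.726 m: A R^(2/3) = 1.102 — short.
Try y = 1.22 m: A R^(2/3) = 2.259 — over.
Try y = 1.02 m: A R^(2/3) = 1.772 — ≈ 1.772.

y_n = 1.02 m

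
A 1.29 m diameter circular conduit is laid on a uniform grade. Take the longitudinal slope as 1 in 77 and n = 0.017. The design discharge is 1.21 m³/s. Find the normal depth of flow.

Manning's equation rearranged: A R^(2/3) = nQ / (1·√S) = 0.017 × 1.21 / (√0.01299) = 0.1805.
Trying y = 0.59 m: A R^(2/3) = 0.2634 — too large.
Trying y = 0.353 m: A R^(2/3) = 0.1006 — too small.
Trying y = 0.479 m: A R^(2/3) = 0.1805 — close enough.

y_n = 0.479 m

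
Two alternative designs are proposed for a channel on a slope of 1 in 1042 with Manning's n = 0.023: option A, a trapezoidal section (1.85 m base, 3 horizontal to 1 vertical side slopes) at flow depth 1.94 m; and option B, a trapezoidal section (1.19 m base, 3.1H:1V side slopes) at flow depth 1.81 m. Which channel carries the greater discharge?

Channel A: With bottom width b = 1.85 m and side slope z = 3: A = (b + zy)y = (1.85 + 3×1.94)×1.94 = 14.88 m²; P = b + 2y√(1+z²) = 1.85 + 2×1.94×3.162 = 14.12 m. Hydraulic radius R = A/P = 14.88/14.12 = 1.054 m. Q_A = (1/0.023)·14.88·1.054^(2/3)·√0.0009597 = 20.75 m³/s.
Channel B: With bottom width b = 1.19 m and side slope z = 3.1: A = (b + zy)y = (1.19 + 3.1×1.81)×1.81 = 12.31 m²; P = b + 2y√(1+z²) = 1.19 + 2×1.81×3.257 = 12.98 m. Hydraulic radius R = A/P = 12.31/12.98 = 0.9483 m. Q_B = (1/0.023)·12.31·0.9483^(2/3)·√0.0009597 = 16 m³/s.
Q_A = 20.75 m³/s vs Q_B = 16 m³/s, so channel A carries more.

channel A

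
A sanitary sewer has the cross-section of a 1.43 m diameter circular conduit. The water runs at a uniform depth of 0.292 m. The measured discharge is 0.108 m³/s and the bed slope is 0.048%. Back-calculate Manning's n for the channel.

For a circular section of diameter D = 1.43 m at depth y = 0.292 m, the central angle is θ = 2 arccos(1 − 2y/D) = 1.875 rad. Then A = (D²/8)(θ − sin θ) = 0.2356 m² and P = Dθ/2 = 1.341 m.
Hydraulic radius R = A/P = 0.2356/1.341 = 0.1757 m.
Rearranging Manning's equation: n = (1/Q) A R^(2/3) S^(1/2) = (1/0.108) × 0.2356 × 0.1757^(2/3) × √0.00048 = 0.015.

n = 0.015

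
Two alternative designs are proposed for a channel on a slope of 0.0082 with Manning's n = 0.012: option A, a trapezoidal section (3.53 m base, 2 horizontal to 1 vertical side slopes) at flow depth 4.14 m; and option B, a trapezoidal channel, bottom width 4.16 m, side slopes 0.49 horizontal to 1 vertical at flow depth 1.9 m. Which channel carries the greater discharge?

channel A

Channel A: With bottom width b = 3.53 m and side slope z = 2: A = (b + zy)y = (3.53 + 2×4.14)×4.14 = 48.89 m²; P = b + 2y√(1+z²) = 3.53 + 2×4.14×2.236 = 22.04 m. Hydraulic radius R = A/P = 48.89/22.04 = 2.218 m. Q_A = (1/0.012)·48.89·2.218^(2/3)·√0.0082 = 627.5 m³/s.
Channel B: With bottom width b = 4.16 m and side slope z = 0.49: A = (b + zy)y = (4.16 + 0.49×1.9)×1.9 = 9.673 m²; P = b + 2y√(1+z²) = 4.16 + 2×1.9×1.114 = 8.392 m. Hydraulic radius R = A/P = 9.673/8.392 = 1.153 m. Q_B = (1/0.012)·9.673·1.153^(2/3)·√0.0082 = 80.25 m³/s.
Q_A = 627.5 m³/s vs Q_B = 80.25 m³/s, so channel A carries more.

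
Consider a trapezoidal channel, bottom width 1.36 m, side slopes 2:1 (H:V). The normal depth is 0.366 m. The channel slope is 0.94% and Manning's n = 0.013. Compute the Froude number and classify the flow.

supercritical

With bottom width b = 1.36 m and side slope z = 2: A = (b + zy)y = (1.36 + 2×0.366)×0.366 = 0.7657 m²; P = b + 2y√(1+z²) = 1.36 + 2×0.366×2.236 = 2.997 m.
Hydraulic radius R = A/P = 0.7657/2.997 = 0.2555 m.
V = (1/n) R^(2/3) √S = (1/0.013) × 0.2555^(2/3) × √0.0094 = 3.003 m/s. Hydraulic depth D_h = A/T = 0.7657/2.824 = 0.2711 m.
Froude number Fr = V/√(g·D_h) = 3.003/√(9.81×0.2711) = 1.84, which is greater than 1, so the flow is supercritical.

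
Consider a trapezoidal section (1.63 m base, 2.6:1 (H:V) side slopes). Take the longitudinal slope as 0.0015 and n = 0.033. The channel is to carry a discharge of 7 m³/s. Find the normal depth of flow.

Manning's equation rearranged: A R^(2/3) = nQ / (1·√S) = 0.033 × 7 / (√0.0015) = 5.964.
At y = 1.68 m: A R^(2/3) = 9.51 — high.
At y = 1.02 m: A R^(2/3) = 3.098 — low.
At y = 1.37 m: A R^(2/3) = 5.965 — close enough.

y_n = 1.37 m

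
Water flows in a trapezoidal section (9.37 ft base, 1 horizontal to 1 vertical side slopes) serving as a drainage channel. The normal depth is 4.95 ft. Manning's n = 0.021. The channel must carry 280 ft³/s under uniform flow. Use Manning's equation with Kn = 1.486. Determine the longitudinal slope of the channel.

With bottom width b = 9.37 ft and side slope z = 1: A = (b + zy)y = (9.37 + 1×4.95)×4.95 = 70.88 ft²; P = b + 2y√(1+z²) = 9.37 + 2×4.95×1.414 = 23.37 ft.
Hydraulic radius R = A/P = 70.88/23.37 = 3.033 ft.
From Manning's equation, S = [nQ / (1.486 A R^(2/3))]² = [0.021 × 280 / (1.486 × 70.88 × 3.033^(2/3))]² = 0.00071.

S = 0.00071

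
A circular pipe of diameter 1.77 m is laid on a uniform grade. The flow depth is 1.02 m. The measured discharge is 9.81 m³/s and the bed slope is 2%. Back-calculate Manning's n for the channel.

For a circular section of diameter D = 1.77 m at depth y = 1.02 m, the central angle is θ = 2 arccos(1 − 2y/D) = 3.448 rad. Then A = (D²/8)(θ − sin θ) = 1.468 m² and P = Dθ/2 = 3.051 m.
Hydraulic radius R = A/P = 1.468/3.051 = 0.4812 m.
Rearranging Manning's equation: n = (1/Q) A R^(2/3) S^(1/2) = (1/9.81) × 1.468 × 0.4812^(2/3) × √0.02 = 0.013.

n = 0.013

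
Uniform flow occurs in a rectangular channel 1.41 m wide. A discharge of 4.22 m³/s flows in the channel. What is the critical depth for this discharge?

For a rectangular channel, critical depth y_c = (q²/g)^(1/3) where q = Q/b = 4.22/1.41 = 2.993 m²/s.
So y_c = (2.993²/9.81)^(1/3) = 0.97 m.

y_c = 0.97 m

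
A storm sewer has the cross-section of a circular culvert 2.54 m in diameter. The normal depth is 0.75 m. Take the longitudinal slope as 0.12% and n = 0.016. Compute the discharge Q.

For a circular section of diameter D = 2.54 m at depth y = 0.75 m, the central angle is θ = 2 arccos(1 − 2y/D) = 2.298 rad. Then A = (D²/8)(θ − sin θ) = 1.251 m² and P = Dθ/2 = 2.918 m.
Hydraulic radius R = A/P = 1.251/2.918 = 0.4285 m.
Manning's equation: Q = (1/n) A R^(2/3) S^(1/2) = (1/0.016) × 1.251 × 0.4285^(2/3) × 0.0012^(1/2) = 1.54 m³/s.

Q = 1.54 m³/s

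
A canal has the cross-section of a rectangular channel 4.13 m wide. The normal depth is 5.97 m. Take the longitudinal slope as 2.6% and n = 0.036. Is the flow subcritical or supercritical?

Flow area A = b·y = 4.13 × 5.97 = 24.66 m². Wetted perimeter P = b + 2y = 4.13 + 2×5.97 = 16.07 m.
Hydraulic radius R = A/P = 24.66/16.07 = 1.534 m.
V = (1/n) R^(2/3) √S = (1/0.036) × 1.534^(2/3) × √0.026 = 5.958 m/s. Hydraulic depth D_h = A/T = 24.66/4.13 = 5.97 m.
Froude number Fr = V/√(g·D_h) = 5.958/√(9.81×5.97) = 0.779, which is less than 1, so the flow is subcritical.

subcritical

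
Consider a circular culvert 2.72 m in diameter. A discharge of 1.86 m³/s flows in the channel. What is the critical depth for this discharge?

At critical depth, Q² T / (g A³) = 1, i.e. A³/T = Q²/g = 1.86²/9.81 = 0.3527.
At y = 0.491 m: A³/T = 0.1741 — short.
At y = 0.718 m: A³/T = 0.7691 — over.
At y = 0.588 m: A³/T = 0.3528 — matches.

y_c = 0.588 m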